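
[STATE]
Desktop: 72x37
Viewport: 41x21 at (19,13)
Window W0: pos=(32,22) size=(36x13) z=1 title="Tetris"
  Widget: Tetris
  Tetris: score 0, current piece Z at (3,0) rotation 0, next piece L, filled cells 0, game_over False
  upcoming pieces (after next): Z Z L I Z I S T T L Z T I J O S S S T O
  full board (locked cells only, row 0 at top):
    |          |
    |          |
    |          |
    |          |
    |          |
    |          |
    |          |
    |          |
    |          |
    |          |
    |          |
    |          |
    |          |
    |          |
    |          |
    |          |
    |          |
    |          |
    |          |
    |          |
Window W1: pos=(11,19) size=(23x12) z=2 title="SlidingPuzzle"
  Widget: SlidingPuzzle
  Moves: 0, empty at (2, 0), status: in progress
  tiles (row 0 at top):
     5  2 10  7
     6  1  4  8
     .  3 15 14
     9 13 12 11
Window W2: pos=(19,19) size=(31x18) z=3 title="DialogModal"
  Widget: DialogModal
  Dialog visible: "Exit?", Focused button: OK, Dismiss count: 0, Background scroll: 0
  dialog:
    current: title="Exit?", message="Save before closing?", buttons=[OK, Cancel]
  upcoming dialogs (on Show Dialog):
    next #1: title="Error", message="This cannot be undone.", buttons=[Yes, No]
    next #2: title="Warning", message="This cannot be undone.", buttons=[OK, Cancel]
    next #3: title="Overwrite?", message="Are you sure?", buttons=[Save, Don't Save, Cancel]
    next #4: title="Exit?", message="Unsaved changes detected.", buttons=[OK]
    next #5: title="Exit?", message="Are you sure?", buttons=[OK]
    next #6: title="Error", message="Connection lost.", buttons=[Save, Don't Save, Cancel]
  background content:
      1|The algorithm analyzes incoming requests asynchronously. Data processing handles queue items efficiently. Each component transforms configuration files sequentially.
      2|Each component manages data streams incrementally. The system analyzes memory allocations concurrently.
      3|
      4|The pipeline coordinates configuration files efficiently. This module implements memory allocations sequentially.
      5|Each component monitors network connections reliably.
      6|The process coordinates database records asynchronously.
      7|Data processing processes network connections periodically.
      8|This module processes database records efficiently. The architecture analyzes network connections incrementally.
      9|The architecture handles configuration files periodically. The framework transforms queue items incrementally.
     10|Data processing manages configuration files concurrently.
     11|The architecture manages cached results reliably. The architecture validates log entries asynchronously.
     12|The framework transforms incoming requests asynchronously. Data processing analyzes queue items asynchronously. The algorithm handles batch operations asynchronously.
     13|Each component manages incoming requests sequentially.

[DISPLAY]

                                         
                                         
                                         
                                         
                                         
                                         
┏━━━━━━━━━━━━━━━━━━━━━━━━━━━━━┓          
┃ DialogModal                 ┃          
┠─────────────────────────────┨          
┃The algorithm analyzes incomi┃━━━━━━━━━━
┃Each component manages data s┃          
┃                             ┃──────────
┃The pipeline coordinates conf┃          
┃Ea┌──────────────────────┐two┃          
┃Th│        Exit?         │tab┃          
┃Da│ Save before closing? │net┃          
┃Th│    [OK]  Cancel      │bas┃          
┃Th└──────────────────────┘onf┃          
┃Data processing manages confi┃          
┃The architecture manages cach┃          
┃The framework transforms inco┃          


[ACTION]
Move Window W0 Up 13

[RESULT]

             ┃          │  ▒             
             ┃          │▒▒▒             
             ┃          │                
             ┃          │                
             ┃          │                
             ┃          │Score:          
┏━━━━━━━━━━━━━━━━━━━━━━━━━━━━━┓          
┃ DialogModal                 ┃          
┠─────────────────────────────┨━━━━━━━━━━
┃The algorithm analyzes incomi┃          
┃Each component manages data s┃          
┃                             ┃          
┃The pipeline coordinates conf┃          
┃Ea┌──────────────────────┐two┃          
┃Th│        Exit?         │tab┃          
┃Da│ Save before closing? │net┃          
┃Th│    [OK]  Cancel      │bas┃          
┃Th└──────────────────────┘onf┃          
┃Data processing manages confi┃          
┃The architecture manages cach┃          
┃The framework transforms inco┃          


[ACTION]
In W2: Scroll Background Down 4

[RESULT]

             ┃          │  ▒             
             ┃          │▒▒▒             
             ┃          │                
             ┃          │                
             ┃          │                
             ┃          │Score:          
┏━━━━━━━━━━━━━━━━━━━━━━━━━━━━━┓          
┃ DialogModal                 ┃          
┠─────────────────────────────┨━━━━━━━━━━
┃Each component monitors netwo┃          
┃The process coordinates datab┃          
┃Data processing processes net┃          
┃This module processes databas┃          
┃Th┌──────────────────────┐onf┃          
┃Da│        Exit?         │nfi┃          
┃Th│ Save before closing? │ach┃          
┃Th│    [OK]  Cancel      │nco┃          
┃Ea└──────────────────────┘omi┃          
┃                             ┃          
┃                             ┃          
┃                             ┃          


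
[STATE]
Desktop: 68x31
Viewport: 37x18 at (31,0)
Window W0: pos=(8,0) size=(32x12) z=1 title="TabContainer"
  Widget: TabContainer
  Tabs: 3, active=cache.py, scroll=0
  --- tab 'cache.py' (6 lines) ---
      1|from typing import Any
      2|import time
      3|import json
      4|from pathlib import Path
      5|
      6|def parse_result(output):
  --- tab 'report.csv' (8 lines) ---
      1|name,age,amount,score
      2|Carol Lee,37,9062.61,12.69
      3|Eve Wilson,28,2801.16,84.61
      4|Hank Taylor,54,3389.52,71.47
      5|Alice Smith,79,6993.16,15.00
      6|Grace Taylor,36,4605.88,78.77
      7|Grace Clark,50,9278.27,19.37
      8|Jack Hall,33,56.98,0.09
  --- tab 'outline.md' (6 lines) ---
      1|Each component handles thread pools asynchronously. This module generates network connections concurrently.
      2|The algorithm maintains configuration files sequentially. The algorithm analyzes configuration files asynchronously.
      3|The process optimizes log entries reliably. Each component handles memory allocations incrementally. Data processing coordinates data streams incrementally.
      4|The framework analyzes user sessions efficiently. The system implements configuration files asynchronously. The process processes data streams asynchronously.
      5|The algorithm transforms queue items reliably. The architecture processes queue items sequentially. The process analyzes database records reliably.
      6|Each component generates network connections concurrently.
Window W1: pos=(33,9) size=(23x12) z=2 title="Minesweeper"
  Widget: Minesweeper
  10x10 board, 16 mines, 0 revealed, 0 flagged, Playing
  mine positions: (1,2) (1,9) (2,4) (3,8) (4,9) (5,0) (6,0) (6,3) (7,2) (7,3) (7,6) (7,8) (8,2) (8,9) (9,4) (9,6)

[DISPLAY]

━━━━━━━━┓                            
        ┃                            
────────┨                            
 │ outli┃                            
────────┃                            
        ┃                            
        ┃                            
        ┃                            
th      ┃                            
  ┏━━━━━━━━━━━━━━━━━━━━━┓            
t)┃ Minesweeper         ┃            
━━┠─────────────────────┨            
  ┃■■■■■■■■■■           ┃            
  ┃■■■■■■■■■■           ┃            
  ┃■■■■■■■■■■           ┃            
  ┃■■■■■■■■■■           ┃            
  ┃■■■■■■■■■■           ┃            
  ┃■■■■■■■■■■           ┃            


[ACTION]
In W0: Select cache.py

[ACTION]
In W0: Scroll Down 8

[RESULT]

━━━━━━━━┓                            
        ┃                            
────────┨                            
 │ outli┃                            
────────┃                            
t):     ┃                            
        ┃                            
        ┃                            
        ┃                            
  ┏━━━━━━━━━━━━━━━━━━━━━┓            
  ┃ Minesweeper         ┃            
━━┠─────────────────────┨            
  ┃■■■■■■■■■■           ┃            
  ┃■■■■■■■■■■           ┃            
  ┃■■■■■■■■■■           ┃            
  ┃■■■■■■■■■■           ┃            
  ┃■■■■■■■■■■           ┃            
  ┃■■■■■■■■■■           ┃            


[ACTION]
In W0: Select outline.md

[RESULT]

━━━━━━━━┓                            
        ┃                            
────────┨                            
 │[outli┃                            
────────┃                            
 thread ┃                            
s config┃                            
log entr┃                            
 user se┃                            
ms┏━━━━━━━━━━━━━━━━━━━━━┓            
es┃ Minesweeper         ┃            
━━┠─────────────────────┨            
  ┃■■■■■■■■■■           ┃            
  ┃■■■■■■■■■■           ┃            
  ┃■■■■■■■■■■           ┃            
  ┃■■■■■■■■■■           ┃            
  ┃■■■■■■■■■■           ┃            
  ┃■■■■■■■■■■           ┃            


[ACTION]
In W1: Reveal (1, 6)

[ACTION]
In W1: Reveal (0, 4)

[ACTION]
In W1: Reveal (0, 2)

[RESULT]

━━━━━━━━┓                            
        ┃                            
────────┨                            
 │[outli┃                            
────────┃                            
 thread ┃                            
s config┃                            
log entr┃                            
 user se┃                            
ms┏━━━━━━━━━━━━━━━━━━━━━┓            
es┃ Minesweeper         ┃            
━━┠─────────────────────┨            
  ┃ 111    1■           ┃            
  ┃ 1■211  1■           ┃            
  ┃ 112■1 12■           ┃            
  ┃   111 1■■           ┃            
  ┃11     12■           ┃            
  ┃■2111   1■           ┃            


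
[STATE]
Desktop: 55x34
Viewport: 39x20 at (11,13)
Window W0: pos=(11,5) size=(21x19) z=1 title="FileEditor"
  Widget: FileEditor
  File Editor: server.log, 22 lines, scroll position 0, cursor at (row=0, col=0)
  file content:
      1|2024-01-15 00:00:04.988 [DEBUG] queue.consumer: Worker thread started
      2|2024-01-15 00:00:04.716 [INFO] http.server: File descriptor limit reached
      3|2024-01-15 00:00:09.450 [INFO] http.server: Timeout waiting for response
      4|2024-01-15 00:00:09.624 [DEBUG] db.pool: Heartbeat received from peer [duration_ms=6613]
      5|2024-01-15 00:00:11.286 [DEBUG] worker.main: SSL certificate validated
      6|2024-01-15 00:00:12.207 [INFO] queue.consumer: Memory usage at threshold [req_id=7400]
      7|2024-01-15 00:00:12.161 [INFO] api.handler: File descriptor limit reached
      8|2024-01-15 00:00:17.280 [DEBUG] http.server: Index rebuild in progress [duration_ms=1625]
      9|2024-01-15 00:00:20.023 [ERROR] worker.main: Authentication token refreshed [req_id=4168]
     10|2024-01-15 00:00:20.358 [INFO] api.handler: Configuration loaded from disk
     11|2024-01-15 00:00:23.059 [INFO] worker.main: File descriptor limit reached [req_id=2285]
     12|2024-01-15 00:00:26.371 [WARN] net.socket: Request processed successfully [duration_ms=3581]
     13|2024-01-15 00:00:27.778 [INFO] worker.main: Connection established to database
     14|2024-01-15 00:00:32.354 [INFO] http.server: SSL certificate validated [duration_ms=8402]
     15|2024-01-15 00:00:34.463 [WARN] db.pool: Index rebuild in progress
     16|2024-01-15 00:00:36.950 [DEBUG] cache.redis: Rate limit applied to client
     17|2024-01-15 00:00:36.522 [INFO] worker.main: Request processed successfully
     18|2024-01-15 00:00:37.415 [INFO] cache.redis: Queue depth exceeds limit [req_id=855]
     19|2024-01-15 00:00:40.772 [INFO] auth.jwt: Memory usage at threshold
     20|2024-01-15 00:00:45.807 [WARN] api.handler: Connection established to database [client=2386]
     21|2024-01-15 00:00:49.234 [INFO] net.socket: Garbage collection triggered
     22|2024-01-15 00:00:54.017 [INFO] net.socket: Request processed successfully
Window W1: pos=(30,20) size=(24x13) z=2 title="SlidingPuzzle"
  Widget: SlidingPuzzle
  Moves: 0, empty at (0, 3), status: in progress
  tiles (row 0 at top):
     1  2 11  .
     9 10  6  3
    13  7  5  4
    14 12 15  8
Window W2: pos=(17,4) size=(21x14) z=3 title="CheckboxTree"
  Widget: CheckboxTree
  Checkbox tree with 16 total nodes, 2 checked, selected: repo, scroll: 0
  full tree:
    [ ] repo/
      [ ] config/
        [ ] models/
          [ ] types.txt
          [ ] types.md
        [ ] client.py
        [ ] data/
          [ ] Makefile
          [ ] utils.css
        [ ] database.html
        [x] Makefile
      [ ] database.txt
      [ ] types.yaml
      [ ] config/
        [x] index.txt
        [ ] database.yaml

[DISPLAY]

┃2024-┃     [ ] data/     ┃            
┃2024-┃       [ ] Makefile┃            
┃2024-┃       [ ] utils.cs┃            
┃2024-┃     [ ] database.h┃            
┃2024-┗━━━━━━━━━━━━━━━━━━━┛            
┃2024-01-15 00:00:2░┃                  
┃2024-01-15 00:00:2░┃                  
┃2024-01-15 00:00:2┏━━━━━━━━━━━━━━━━━━━
┃2024-01-15 00:00:3┃ SlidingPuzzle     
┃2024-01-15 00:00:3┠───────────────────
┗━━━━━━━━━━━━━━━━━━┃┌────┬────┬────┬───
                   ┃│  1 │  2 │ 11 │   
                   ┃├────┼────┼────┼───
                   ┃│  9 │ 10 │  6 │  3
                   ┃├────┼────┼────┼───
                   ┃│ 13 │  7 │  5 │  4
                   ┃├────┼────┼────┼───
                   ┃│ 14 │ 12 │ 15 │  8
                   ┃└────┴────┴────┴───
                   ┗━━━━━━━━━━━━━━━━━━━


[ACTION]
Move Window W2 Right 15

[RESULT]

┃2024-01-15 00:00:1░┃┃     [ ] data/   
┃2024-01-15 00:00:1░┃┃       [ ] Makefi
┃2024-01-15 00:00:1░┃┃       [ ] utils.
┃2024-01-15 00:00:2░┃┃     [ ] database
┃2024-01-15 00:00:2░┃┗━━━━━━━━━━━━━━━━━
┃2024-01-15 00:00:2░┃                  
┃2024-01-15 00:00:2░┃                  
┃2024-01-15 00:00:2┏━━━━━━━━━━━━━━━━━━━
┃2024-01-15 00:00:3┃ SlidingPuzzle     
┃2024-01-15 00:00:3┠───────────────────
┗━━━━━━━━━━━━━━━━━━┃┌────┬────┬────┬───
                   ┃│  1 │  2 │ 11 │   
                   ┃├────┼────┼────┼───
                   ┃│  9 │ 10 │  6 │  3
                   ┃├────┼────┼────┼───
                   ┃│ 13 │  7 │  5 │  4
                   ┃├────┼────┼────┼───
                   ┃│ 14 │ 12 │ 15 │  8
                   ┃└────┴────┴────┴───
                   ┗━━━━━━━━━━━━━━━━━━━


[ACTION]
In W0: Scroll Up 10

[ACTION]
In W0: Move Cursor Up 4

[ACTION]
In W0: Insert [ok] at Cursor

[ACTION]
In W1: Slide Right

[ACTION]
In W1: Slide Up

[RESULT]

┃2024-01-15 00:00:1░┃┃     [ ] data/   
┃2024-01-15 00:00:1░┃┃       [ ] Makefi
┃2024-01-15 00:00:1░┃┃       [ ] utils.
┃2024-01-15 00:00:2░┃┃     [ ] database
┃2024-01-15 00:00:2░┃┗━━━━━━━━━━━━━━━━━
┃2024-01-15 00:00:2░┃                  
┃2024-01-15 00:00:2░┃                  
┃2024-01-15 00:00:2┏━━━━━━━━━━━━━━━━━━━
┃2024-01-15 00:00:3┃ SlidingPuzzle     
┃2024-01-15 00:00:3┠───────────────────
┗━━━━━━━━━━━━━━━━━━┃┌────┬────┬────┬───
                   ┃│  1 │  2 │  6 │ 11
                   ┃├────┼────┼────┼───
                   ┃│  9 │ 10 │    │  3
                   ┃├────┼────┼────┼───
                   ┃│ 13 │  7 │  5 │  4
                   ┃├────┼────┼────┼───
                   ┃│ 14 │ 12 │ 15 │  8
                   ┃└────┴────┴────┴───
                   ┗━━━━━━━━━━━━━━━━━━━


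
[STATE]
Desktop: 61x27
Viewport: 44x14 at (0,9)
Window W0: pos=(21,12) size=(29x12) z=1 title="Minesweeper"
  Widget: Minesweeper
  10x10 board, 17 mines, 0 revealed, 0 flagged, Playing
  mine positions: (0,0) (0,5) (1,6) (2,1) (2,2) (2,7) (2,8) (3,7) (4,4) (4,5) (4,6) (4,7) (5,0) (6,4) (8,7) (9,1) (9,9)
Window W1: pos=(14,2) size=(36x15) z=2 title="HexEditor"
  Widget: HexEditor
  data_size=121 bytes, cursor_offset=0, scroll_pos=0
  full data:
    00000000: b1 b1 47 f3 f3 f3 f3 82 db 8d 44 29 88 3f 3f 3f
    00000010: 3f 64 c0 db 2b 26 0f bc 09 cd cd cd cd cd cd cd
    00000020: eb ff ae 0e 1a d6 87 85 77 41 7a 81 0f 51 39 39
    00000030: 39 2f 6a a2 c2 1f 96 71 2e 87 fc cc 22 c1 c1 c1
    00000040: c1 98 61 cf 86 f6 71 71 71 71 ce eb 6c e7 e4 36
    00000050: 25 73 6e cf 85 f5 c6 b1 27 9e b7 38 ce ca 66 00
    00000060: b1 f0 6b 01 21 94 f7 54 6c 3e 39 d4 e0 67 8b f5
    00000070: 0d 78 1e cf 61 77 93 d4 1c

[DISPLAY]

              ┃00000040  c1 98 61 cf 86 f6 7
              ┃00000050  25 73 6e cf 85 f5 c
              ┃00000060  b1 f0 6b 01 21 94 f
              ┃00000070  0d 78 1e cf 61 77 9
              ┃                             
              ┃                             
              ┃                             
              ┗━━━━━━━━━━━━━━━━━━━━━━━━━━━━━
                     ┃■■■■■■■■■■            
                     ┃■■■■■■■■■■            
                     ┃■■■■■■■■■■            
                     ┃■■■■■■■■■■            
                     ┃■■■■■■■■■■            
                     ┃■■■■■■■■■■            


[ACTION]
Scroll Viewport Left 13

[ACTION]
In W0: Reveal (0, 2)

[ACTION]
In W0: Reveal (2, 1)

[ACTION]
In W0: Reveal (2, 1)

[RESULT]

              ┃00000040  c1 98 61 cf 86 f6 7
              ┃00000050  25 73 6e cf 85 f5 c
              ┃00000060  b1 f0 6b 01 21 94 f
              ┃00000070  0d 78 1e cf 61 77 9
              ┃                             
              ┃                             
              ┃                             
              ┗━━━━━━━━━━━━━━━━━━━━━━━━━━━━━
                     ┃■✹✹■■■■✹✹■            
                     ┃■■■■■■■✹■■            
                     ┃■■■■✹✹✹✹■■            
                     ┃✹■■■■■■■■■            
                     ┃■■■■✹■■■■■            
                     ┃■■■■■■■■■■            


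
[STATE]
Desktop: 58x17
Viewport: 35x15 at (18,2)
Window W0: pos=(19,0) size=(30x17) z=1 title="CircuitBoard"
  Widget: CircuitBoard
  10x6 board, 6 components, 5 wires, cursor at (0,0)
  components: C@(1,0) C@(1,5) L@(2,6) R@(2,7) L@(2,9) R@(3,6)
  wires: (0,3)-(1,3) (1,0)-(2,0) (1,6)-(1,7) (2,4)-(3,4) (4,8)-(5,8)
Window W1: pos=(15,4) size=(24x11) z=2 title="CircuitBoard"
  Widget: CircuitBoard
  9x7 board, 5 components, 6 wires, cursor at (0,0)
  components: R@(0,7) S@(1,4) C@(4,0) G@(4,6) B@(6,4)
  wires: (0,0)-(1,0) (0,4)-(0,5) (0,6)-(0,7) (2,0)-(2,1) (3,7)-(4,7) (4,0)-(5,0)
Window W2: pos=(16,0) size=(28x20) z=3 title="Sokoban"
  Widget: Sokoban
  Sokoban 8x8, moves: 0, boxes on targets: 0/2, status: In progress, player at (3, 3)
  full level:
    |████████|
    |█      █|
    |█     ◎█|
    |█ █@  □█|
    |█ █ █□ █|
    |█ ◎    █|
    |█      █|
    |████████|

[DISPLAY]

─────────────────────────┨────┨    
███████                  ┃    ┃    
      █                  ┃    ┃    
     ◎█                  ┃    ┃    
 █@  □█                  ┃C   ┃    
 █ █□ █                  ┃    ┃    
 ◎    █                  ┃    ┃    
      █                  ┃    ┃    
███████                  ┃    ┃    
oves: 0  0/2             ┃    ┃    
                         ┃    ┃    
                         ┃    ┃    
                         ┃    ┃    
                         ┃    ┃    
                         ┃━━━━┛    


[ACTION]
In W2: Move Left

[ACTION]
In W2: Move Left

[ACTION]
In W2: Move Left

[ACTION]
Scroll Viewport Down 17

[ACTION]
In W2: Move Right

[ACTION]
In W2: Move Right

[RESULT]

─────────────────────────┨────┨    
███████                  ┃    ┃    
      █                  ┃    ┃    
     ◎█                  ┃    ┃    
 █  @□█                  ┃C   ┃    
 █ █□ █                  ┃    ┃    
 ◎    █                  ┃    ┃    
      █                  ┃    ┃    
███████                  ┃    ┃    
oves: 2  0/2             ┃    ┃    
                         ┃    ┃    
                         ┃    ┃    
                         ┃    ┃    
                         ┃    ┃    
                         ┃━━━━┛    


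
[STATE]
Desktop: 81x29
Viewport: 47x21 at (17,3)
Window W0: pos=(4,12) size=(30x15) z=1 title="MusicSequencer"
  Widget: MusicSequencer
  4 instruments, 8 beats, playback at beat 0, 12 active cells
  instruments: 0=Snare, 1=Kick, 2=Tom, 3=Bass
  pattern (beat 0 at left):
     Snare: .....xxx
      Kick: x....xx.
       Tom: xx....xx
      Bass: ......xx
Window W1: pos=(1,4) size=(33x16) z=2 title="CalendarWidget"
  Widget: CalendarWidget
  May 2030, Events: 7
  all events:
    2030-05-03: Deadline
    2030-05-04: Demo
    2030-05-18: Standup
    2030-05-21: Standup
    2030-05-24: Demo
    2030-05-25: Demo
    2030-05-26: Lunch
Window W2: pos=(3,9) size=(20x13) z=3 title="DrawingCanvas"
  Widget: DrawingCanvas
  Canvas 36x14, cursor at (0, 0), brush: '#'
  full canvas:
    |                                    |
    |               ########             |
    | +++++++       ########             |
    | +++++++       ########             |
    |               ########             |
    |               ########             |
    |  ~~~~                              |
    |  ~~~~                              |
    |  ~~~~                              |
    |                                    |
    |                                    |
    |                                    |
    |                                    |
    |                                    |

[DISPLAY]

                                               
━━━━━━━━━━━━━━━━┓                              
                ┃                              
────────────────┨                              
 2030           ┃                              
Sa Su           ┃                              
━━━━━┓5         ┃                              
s    ┃          ┃                              
─────┨          ┃                              
     ┃26*       ┃                              
  ###┃          ┃                              
  ###┃          ┃                              
  ###┃          ┃                              
  ###┃          ┃                              
  ###┃          ┃                              
     ┃          ┃                              
     ┃━━━━━━━━━━┛                              
     ┃          ┃                              
━━━━━┛          ┃                              
                ┃                              
                ┃                              


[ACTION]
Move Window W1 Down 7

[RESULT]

                                               
                                               
                                               
                                               
                                               
                                               
━━━━━┓                                         
s    ┃                                         
─────┨━━━━━━━━━━┓                              
     ┃          ┃                              
  ###┃──────────┨                              
  ###┃          ┃                              
  ###┃          ┃                              
  ###┃5         ┃                              
  ###┃          ┃                              
     ┃          ┃                              
     ┃26*       ┃                              
     ┃          ┃                              
━━━━━┛          ┃                              
                ┃                              
                ┃                              


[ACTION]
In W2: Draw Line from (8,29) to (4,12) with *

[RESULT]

                                               
                                               
                                               
                                               
                                               
                                               
━━━━━┓                                         
s    ┃                                         
─────┨━━━━━━━━━━┓                              
     ┃          ┃                              
  ###┃──────────┨                              
  ###┃          ┃                              
  ###┃          ┃                              
**###┃5         ┃                              
  ***┃          ┃                              
     ┃          ┃                              
     ┃26*       ┃                              
     ┃          ┃                              
━━━━━┛          ┃                              
                ┃                              
                ┃                              


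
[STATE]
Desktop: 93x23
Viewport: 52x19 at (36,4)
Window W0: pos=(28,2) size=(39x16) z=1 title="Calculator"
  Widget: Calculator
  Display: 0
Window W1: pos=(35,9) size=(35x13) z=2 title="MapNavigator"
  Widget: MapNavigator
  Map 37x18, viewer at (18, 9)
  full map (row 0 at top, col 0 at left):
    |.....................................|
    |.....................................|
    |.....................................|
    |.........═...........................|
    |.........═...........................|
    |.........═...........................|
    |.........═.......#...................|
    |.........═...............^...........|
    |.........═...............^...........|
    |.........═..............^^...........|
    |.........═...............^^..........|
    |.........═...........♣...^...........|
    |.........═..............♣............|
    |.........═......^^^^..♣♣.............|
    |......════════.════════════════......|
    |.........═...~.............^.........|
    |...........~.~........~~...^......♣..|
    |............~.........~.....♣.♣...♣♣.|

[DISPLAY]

──────────────────────────────┨                     
                             0┃                     
─┬───┬───┐                    ┃                     
 │ 9 │ ÷ │                    ┃                     
─┼───┼───┤                    ┃                     
━━━━━━━━━━━━━━━━━━━━━━━━━━━━━━━━━┓                  
 MapNavigator                    ┃                  
─────────────────────────────────┨                  
.......═.........................┃                  
.......═.......#.................┃                  
.......═...............^.........┃                  
.......═...............^.........┃                  
.......═........@.....^^.........┃                  
.......═...............^^........┃                  
.......═...........♣...^.........┃                  
.......═..............♣..........┃                  
.......═......^^^^..♣♣...........┃                  
━━━━━━━━━━━━━━━━━━━━━━━━━━━━━━━━━┛                  
                                                    


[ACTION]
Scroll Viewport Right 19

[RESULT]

─────────────────────────┨                          
                        0┃                          
┬───┐                    ┃                          
│ ÷ │                    ┃                          
┼───┤                    ┃                          
━━━━━━━━━━━━━━━━━━━━━━━━━━━━┓                       
avigator                    ┃                       
────────────────────────────┨                       
..═.........................┃                       
..═.......#.................┃                       
..═...............^.........┃                       
..═...............^.........┃                       
..═........@.....^^.........┃                       
..═...............^^........┃                       
..═...........♣...^.........┃                       
..═..............♣..........┃                       
..═......^^^^..♣♣...........┃                       
━━━━━━━━━━━━━━━━━━━━━━━━━━━━┛                       
                                                    


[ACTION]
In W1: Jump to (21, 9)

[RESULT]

─────────────────────────┨                          
                        0┃                          
┬───┐                    ┃                          
│ ÷ │                    ┃                          
┼───┤                    ┃                          
━━━━━━━━━━━━━━━━━━━━━━━━━━━━┓                       
avigator                    ┃                       
────────────────────────────┨                       
........................... ┃                       
.......#................... ┃                       
...............^........... ┃                       
...............^........... ┃                       
...........@..^^........... ┃                       
...............^^.......... ┃                       
...........♣...^........... ┃                       
..............♣............ ┃                       
......^^^^..♣♣............. ┃                       
━━━━━━━━━━━━━━━━━━━━━━━━━━━━┛                       
                                                    


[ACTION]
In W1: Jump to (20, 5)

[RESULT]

─────────────────────────┨                          
                        0┃                          
┬───┐                    ┃                          
│ ÷ │                    ┃                          
┼───┤                    ┃                          
━━━━━━━━━━━━━━━━━━━━━━━━━━━━┓                       
avigator                    ┃                       
────────────────────────────┨                       
............................┃                       
............................┃                       
═...........................┃                       
═...........................┃                       
═..........@................┃                       
═.......#...................┃                       
═...............^...........┃                       
═...............^...........┃                       
═..............^^...........┃                       
━━━━━━━━━━━━━━━━━━━━━━━━━━━━┛                       
                                                    


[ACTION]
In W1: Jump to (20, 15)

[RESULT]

─────────────────────────┨                          
                        0┃                          
┬───┐                    ┃                          
│ ÷ │                    ┃                          
┼───┤                    ┃                          
━━━━━━━━━━━━━━━━━━━━━━━━━━━━┓                       
avigator                    ┃                       
────────────────────────────┨                       
═...........♣...^...........┃                       
═..............♣............┃                       
═......^^^^..♣♣.............┃                       
═════.════════════════......┃                       
═...~......@......^.........┃                       
..~.~........~~...^......♣..┃                       
...~.........~.....♣.♣...♣♣.┃                       
                            ┃                       
                            ┃                       
━━━━━━━━━━━━━━━━━━━━━━━━━━━━┛                       
                                                    


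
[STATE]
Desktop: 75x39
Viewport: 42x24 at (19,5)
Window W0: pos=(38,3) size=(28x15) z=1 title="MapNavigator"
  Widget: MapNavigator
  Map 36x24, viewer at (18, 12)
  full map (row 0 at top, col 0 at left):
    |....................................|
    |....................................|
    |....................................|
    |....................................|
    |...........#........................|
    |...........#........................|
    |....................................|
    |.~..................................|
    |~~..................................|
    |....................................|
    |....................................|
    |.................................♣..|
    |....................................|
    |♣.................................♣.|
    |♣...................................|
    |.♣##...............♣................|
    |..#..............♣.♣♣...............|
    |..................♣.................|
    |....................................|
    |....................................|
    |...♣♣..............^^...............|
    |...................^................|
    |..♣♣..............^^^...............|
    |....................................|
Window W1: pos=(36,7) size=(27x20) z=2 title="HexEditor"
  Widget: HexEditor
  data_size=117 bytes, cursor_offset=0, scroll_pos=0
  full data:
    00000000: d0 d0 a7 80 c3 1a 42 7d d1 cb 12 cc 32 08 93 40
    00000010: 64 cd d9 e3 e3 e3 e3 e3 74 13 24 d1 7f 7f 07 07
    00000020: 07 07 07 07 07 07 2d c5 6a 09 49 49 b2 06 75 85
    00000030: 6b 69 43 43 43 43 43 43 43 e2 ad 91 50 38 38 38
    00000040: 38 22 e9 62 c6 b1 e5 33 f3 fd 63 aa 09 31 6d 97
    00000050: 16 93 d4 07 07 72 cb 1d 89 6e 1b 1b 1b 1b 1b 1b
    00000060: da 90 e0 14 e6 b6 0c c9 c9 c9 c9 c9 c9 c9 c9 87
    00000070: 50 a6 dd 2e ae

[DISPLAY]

                   ┠──────────────────────
                   ┃......................
                 ┏━━━━━━━━━━━━━━━━━━━━━━━━
                 ┃ HexEditor              
                 ┠────────────────────────
                 ┃00000000  D0 d0 a7 80 c3
                 ┃00000010  64 cd d9 e3 e3
                 ┃00000020  07 07 07 07 07
                 ┃00000030  6b 69 43 43 43
                 ┃00000040  38 22 e9 62 c6
                 ┃00000050  16 93 d4 07 07
                 ┃00000060  da 90 e0 14 e6
                 ┃00000070  50 a6 dd 2e ae
                 ┃                        
                 ┃                        
                 ┃                        
                 ┃                        
                 ┃                        
                 ┃                        
                 ┃                        
                 ┃                        
                 ┗━━━━━━━━━━━━━━━━━━━━━━━━
                                          
                                          


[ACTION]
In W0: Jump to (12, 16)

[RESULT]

                   ┠──────────────────────
                   ┃ .....................
                 ┏━━━━━━━━━━━━━━━━━━━━━━━━
                 ┃ HexEditor              
                 ┠────────────────────────
                 ┃00000000  D0 d0 a7 80 c3
                 ┃00000010  64 cd d9 e3 e3
                 ┃00000020  07 07 07 07 07
                 ┃00000030  6b 69 43 43 43
                 ┃00000040  38 22 e9 62 c6
                 ┃00000050  16 93 d4 07 07
                 ┃00000060  da 90 e0 14 e6
                 ┃00000070  50 a6 dd 2e ae
                 ┃                        
                 ┃                        
                 ┃                        
                 ┃                        
                 ┃                        
                 ┃                        
                 ┃                        
                 ┃                        
                 ┗━━━━━━━━━━━━━━━━━━━━━━━━
                                          
                                          


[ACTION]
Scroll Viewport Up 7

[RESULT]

                                          
                                          
                                          
                   ┏━━━━━━━━━━━━━━━━━━━━━━
                   ┃ MapNavigator         
                   ┠──────────────────────
                   ┃ .....................
                 ┏━━━━━━━━━━━━━━━━━━━━━━━━
                 ┃ HexEditor              
                 ┠────────────────────────
                 ┃00000000  D0 d0 a7 80 c3
                 ┃00000010  64 cd d9 e3 e3
                 ┃00000020  07 07 07 07 07
                 ┃00000030  6b 69 43 43 43
                 ┃00000040  38 22 e9 62 c6
                 ┃00000050  16 93 d4 07 07
                 ┃00000060  da 90 e0 14 e6
                 ┃00000070  50 a6 dd 2e ae
                 ┃                        
                 ┃                        
                 ┃                        
                 ┃                        
                 ┃                        
                 ┃                        


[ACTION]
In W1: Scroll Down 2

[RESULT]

                                          
                                          
                                          
                   ┏━━━━━━━━━━━━━━━━━━━━━━
                   ┃ MapNavigator         
                   ┠──────────────────────
                   ┃ .....................
                 ┏━━━━━━━━━━━━━━━━━━━━━━━━
                 ┃ HexEditor              
                 ┠────────────────────────
                 ┃00000020  07 07 07 07 07
                 ┃00000030  6b 69 43 43 43
                 ┃00000040  38 22 e9 62 c6
                 ┃00000050  16 93 d4 07 07
                 ┃00000060  da 90 e0 14 e6
                 ┃00000070  50 a6 dd 2e ae
                 ┃                        
                 ┃                        
                 ┃                        
                 ┃                        
                 ┃                        
                 ┃                        
                 ┃                        
                 ┃                        


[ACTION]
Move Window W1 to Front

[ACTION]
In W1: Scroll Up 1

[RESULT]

                                          
                                          
                                          
                   ┏━━━━━━━━━━━━━━━━━━━━━━
                   ┃ MapNavigator         
                   ┠──────────────────────
                   ┃ .....................
                 ┏━━━━━━━━━━━━━━━━━━━━━━━━
                 ┃ HexEditor              
                 ┠────────────────────────
                 ┃00000010  64 cd d9 e3 e3
                 ┃00000020  07 07 07 07 07
                 ┃00000030  6b 69 43 43 43
                 ┃00000040  38 22 e9 62 c6
                 ┃00000050  16 93 d4 07 07
                 ┃00000060  da 90 e0 14 e6
                 ┃00000070  50 a6 dd 2e ae
                 ┃                        
                 ┃                        
                 ┃                        
                 ┃                        
                 ┃                        
                 ┃                        
                 ┃                        
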